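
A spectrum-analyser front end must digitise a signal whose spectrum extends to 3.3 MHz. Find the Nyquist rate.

6.6 MHz

Nyquist rate = 2 × 3.3 MHz = 6.6 MHz.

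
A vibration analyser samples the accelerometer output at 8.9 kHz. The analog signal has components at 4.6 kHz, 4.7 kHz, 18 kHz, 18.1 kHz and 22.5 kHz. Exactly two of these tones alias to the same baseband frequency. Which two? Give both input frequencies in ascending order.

fs/2 = 4.45 kHz.
4.6 kHz > fs/2 = 4.45 kHz, folds to fs − 4.6 kHz = 4.3 kHz.
4.7 kHz > fs/2 = 4.45 kHz, folds to fs − 4.7 kHz = 4.2 kHz.
18 kHz mod fs = 0.2 kHz.
0.2 kHz ≤ fs/2 = 4.45 kHz, appears at 0.2 kHz.
18.1 kHz mod fs = 0.3 kHz.
0.3 kHz ≤ fs/2 = 4.45 kHz, appears at 0.3 kHz.
22.5 kHz mod fs = 4.7 kHz.
4.7 kHz > fs/2 = 4.45 kHz, folds to fs − 4.7 kHz = 4.2 kHz.
4.7 kHz and 22.5 kHz both map to 4.2 kHz.

4.7 kHz, 22.5 kHz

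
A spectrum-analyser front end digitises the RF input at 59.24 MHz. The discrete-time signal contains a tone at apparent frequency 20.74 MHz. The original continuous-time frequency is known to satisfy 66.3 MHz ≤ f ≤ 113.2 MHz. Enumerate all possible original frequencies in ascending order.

79.98 MHz, 97.74 MHz

Frequencies that alias to 20.74 MHz are k·fs ± 20.74 MHz for integer k ≥ 0.
k=0: 20.74 MHz.
k=1: 38.5 MHz, 79.98 MHz.
k=2: 97.74 MHz, 139.22 MHz.
k=3: 156.98 MHz, 198.46 MHz.
Within [66.3 MHz, 113.2 MHz]: 79.98 MHz, 97.74 MHz.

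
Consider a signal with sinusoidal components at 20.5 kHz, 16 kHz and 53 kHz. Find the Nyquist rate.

106 kHz

Highest-frequency component: 53 kHz.
Nyquist rate = 2 × 53 kHz = 106 kHz.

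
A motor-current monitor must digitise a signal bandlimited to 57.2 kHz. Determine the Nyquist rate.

Nyquist rate = 2 × 57.2 kHz = 114.4 kHz.

114.4 kHz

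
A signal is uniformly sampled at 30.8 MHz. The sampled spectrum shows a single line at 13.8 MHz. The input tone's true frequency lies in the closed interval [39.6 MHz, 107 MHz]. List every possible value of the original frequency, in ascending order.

Frequencies that alias to 13.8 MHz are k·fs ± 13.8 MHz for integer k ≥ 0.
k=0: 13.8 MHz.
k=1: 17 MHz, 44.6 MHz.
k=2: 47.8 MHz, 75.4 MHz.
k=3: 78.6 MHz, 106.2 MHz.
k=4: 109.4 MHz, 137 MHz.
Within [39.6 MHz, 107 MHz]: 44.6 MHz, 47.8 MHz, 75.4 MHz, 78.6 MHz, 106.2 MHz.

44.6 MHz, 47.8 MHz, 75.4 MHz, 78.6 MHz, 106.2 MHz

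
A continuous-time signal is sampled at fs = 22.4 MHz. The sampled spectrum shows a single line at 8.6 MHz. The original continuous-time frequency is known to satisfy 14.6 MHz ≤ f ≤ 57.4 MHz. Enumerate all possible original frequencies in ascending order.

31 MHz, 36.2 MHz, 53.4 MHz

Frequencies that alias to 8.6 MHz are k·fs ± 8.6 MHz for integer k ≥ 0.
k=0: 8.6 MHz.
k=1: 13.8 MHz, 31 MHz.
k=2: 36.2 MHz, 53.4 MHz.
k=3: 58.6 MHz, 75.8 MHz.
Within [14.6 MHz, 57.4 MHz]: 31 MHz, 36.2 MHz, 53.4 MHz.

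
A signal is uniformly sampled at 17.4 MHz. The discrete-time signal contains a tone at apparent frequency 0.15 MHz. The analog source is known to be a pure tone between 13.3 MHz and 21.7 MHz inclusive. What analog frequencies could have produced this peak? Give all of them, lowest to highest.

Frequencies that alias to 0.15 MHz are k·fs ± 0.15 MHz for integer k ≥ 0.
k=0: 0.15 MHz.
k=1: 17.25 MHz, 17.55 MHz.
k=2: 34.65 MHz, 34.95 MHz.
Within [13.3 MHz, 21.7 MHz]: 17.25 MHz, 17.55 MHz.

17.25 MHz, 17.55 MHz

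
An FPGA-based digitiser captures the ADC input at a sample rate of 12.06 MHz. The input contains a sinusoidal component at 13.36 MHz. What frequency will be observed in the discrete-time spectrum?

13.36 MHz mod fs = 1.3 MHz.
1.3 MHz ≤ fs/2 = 6.03 MHz, appears at 1.3 MHz.

1.3 MHz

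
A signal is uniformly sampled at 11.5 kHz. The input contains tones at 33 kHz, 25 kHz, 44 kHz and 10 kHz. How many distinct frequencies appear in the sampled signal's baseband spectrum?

fs/2 = 5.75 kHz.
33 kHz mod fs = 10 kHz.
10 kHz > fs/2 = 5.75 kHz, folds to fs − 10 kHz = 1.5 kHz.
25 kHz mod fs = 2 kHz.
2 kHz ≤ fs/2 = 5.75 kHz, appears at 2 kHz.
44 kHz mod fs = 9.5 kHz.
9.5 kHz > fs/2 = 5.75 kHz, folds to fs − 9.5 kHz = 2 kHz.
10 kHz > fs/2 = 5.75 kHz, folds to fs − 10 kHz = 1.5 kHz.
Distinct values: {1.5 kHz, 2 kHz} → 2.

2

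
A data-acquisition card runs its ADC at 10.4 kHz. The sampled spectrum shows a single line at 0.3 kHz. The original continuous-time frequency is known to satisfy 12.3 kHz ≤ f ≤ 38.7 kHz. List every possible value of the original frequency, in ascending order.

20.5 kHz, 21.1 kHz, 30.9 kHz, 31.5 kHz

Frequencies that alias to 0.3 kHz are k·fs ± 0.3 kHz for integer k ≥ 0.
k=0: 0.3 kHz.
k=1: 10.1 kHz, 10.7 kHz.
k=2: 20.5 kHz, 21.1 kHz.
k=3: 30.9 kHz, 31.5 kHz.
k=4: 41.3 kHz, 41.9 kHz.
Within [12.3 kHz, 38.7 kHz]: 20.5 kHz, 21.1 kHz, 30.9 kHz, 31.5 kHz.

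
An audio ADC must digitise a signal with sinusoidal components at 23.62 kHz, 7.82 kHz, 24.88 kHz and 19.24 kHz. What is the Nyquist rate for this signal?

49.76 kHz

Highest-frequency component: 24.88 kHz.
Nyquist rate = 2 × 24.88 kHz = 49.76 kHz.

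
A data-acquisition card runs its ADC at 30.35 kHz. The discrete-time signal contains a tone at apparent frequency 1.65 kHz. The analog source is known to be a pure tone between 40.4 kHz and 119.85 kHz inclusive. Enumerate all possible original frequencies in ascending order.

59.05 kHz, 62.35 kHz, 89.4 kHz, 92.7 kHz, 119.75 kHz

Frequencies that alias to 1.65 kHz are k·fs ± 1.65 kHz for integer k ≥ 0.
k=0: 1.65 kHz.
k=1: 28.7 kHz, 32 kHz.
k=2: 59.05 kHz, 62.35 kHz.
k=3: 89.4 kHz, 92.7 kHz.
k=4: 119.75 kHz, 123.05 kHz.
k=5: 150.1 kHz, 153.4 kHz.
Within [40.4 kHz, 119.85 kHz]: 59.05 kHz, 62.35 kHz, 89.4 kHz, 92.7 kHz, 119.75 kHz.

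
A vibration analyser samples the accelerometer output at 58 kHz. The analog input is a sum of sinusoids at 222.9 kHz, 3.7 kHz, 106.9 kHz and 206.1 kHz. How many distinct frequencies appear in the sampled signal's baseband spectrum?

fs/2 = 29 kHz.
222.9 kHz mod fs = 48.9 kHz.
48.9 kHz > fs/2 = 29 kHz, folds to fs − 48.9 kHz = 9.1 kHz.
3.7 kHz ≤ fs/2 = 29 kHz, passes unchanged.
106.9 kHz mod fs = 48.9 kHz.
48.9 kHz > fs/2 = 29 kHz, folds to fs − 48.9 kHz = 9.1 kHz.
206.1 kHz mod fs = 32.1 kHz.
32.1 kHz > fs/2 = 29 kHz, folds to fs − 32.1 kHz = 25.9 kHz.
Distinct values: {3.7 kHz, 9.1 kHz, 25.9 kHz} → 3.

3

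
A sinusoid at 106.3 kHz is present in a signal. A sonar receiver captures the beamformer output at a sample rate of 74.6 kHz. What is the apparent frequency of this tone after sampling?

106.3 kHz mod fs = 31.7 kHz.
31.7 kHz ≤ fs/2 = 37.3 kHz, appears at 31.7 kHz.

31.7 kHz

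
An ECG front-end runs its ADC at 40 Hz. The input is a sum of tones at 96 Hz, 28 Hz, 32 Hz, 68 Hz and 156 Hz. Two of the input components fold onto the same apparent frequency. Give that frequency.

fs/2 = 20 Hz.
96 Hz mod fs = 16 Hz.
16 Hz ≤ fs/2 = 20 Hz, appears at 16 Hz.
28 Hz > fs/2 = 20 Hz, folds to fs − 28 Hz = 12 Hz.
32 Hz > fs/2 = 20 Hz, folds to fs − 32 Hz = 8 Hz.
68 Hz mod fs = 28 Hz.
28 Hz > fs/2 = 20 Hz, folds to fs − 28 Hz = 12 Hz.
156 Hz mod fs = 36 Hz.
36 Hz > fs/2 = 20 Hz, folds to fs − 36 Hz = 4 Hz.
28 Hz and 68 Hz both map to 12 Hz.

12 Hz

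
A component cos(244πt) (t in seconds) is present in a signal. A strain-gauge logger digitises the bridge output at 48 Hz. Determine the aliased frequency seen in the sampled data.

ω = 244π rad/s → f = ω/(2π) = 122 Hz.
122 Hz mod fs = 26 Hz.
26 Hz > fs/2 = 24 Hz, folds to fs − 26 Hz = 22 Hz.

22 Hz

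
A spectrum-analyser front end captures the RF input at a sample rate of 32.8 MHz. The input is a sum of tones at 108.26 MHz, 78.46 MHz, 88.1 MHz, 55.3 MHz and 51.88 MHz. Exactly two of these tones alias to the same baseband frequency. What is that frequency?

fs/2 = 16.4 MHz.
108.26 MHz mod fs = 9.86 MHz.
9.86 MHz ≤ fs/2 = 16.4 MHz, appears at 9.86 MHz.
78.46 MHz mod fs = 12.86 MHz.
12.86 MHz ≤ fs/2 = 16.4 MHz, appears at 12.86 MHz.
88.1 MHz mod fs = 22.5 MHz.
22.5 MHz > fs/2 = 16.4 MHz, folds to fs − 22.5 MHz = 10.3 MHz.
55.3 MHz mod fs = 22.5 MHz.
22.5 MHz > fs/2 = 16.4 MHz, folds to fs − 22.5 MHz = 10.3 MHz.
51.88 MHz mod fs = 19.08 MHz.
19.08 MHz > fs/2 = 16.4 MHz, folds to fs − 19.08 MHz = 13.72 MHz.
55.3 MHz and 88.1 MHz both map to 10.3 MHz.

10.3 MHz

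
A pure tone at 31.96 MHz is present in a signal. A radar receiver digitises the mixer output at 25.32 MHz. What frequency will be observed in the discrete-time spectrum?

6.64 MHz

31.96 MHz mod fs = 6.64 MHz.
6.64 MHz ≤ fs/2 = 12.66 MHz, appears at 6.64 MHz.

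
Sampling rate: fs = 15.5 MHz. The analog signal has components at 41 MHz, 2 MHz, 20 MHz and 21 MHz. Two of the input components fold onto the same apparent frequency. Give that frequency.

fs/2 = 7.75 MHz.
41 MHz mod fs = 10 MHz.
10 MHz > fs/2 = 7.75 MHz, folds to fs − 10 MHz = 5.5 MHz.
2 MHz ≤ fs/2 = 7.75 MHz, passes unchanged.
20 MHz mod fs = 4.5 MHz.
4.5 MHz ≤ fs/2 = 7.75 MHz, appears at 4.5 MHz.
21 MHz mod fs = 5.5 MHz.
5.5 MHz ≤ fs/2 = 7.75 MHz, appears at 5.5 MHz.
21 MHz and 41 MHz both map to 5.5 MHz.

5.5 MHz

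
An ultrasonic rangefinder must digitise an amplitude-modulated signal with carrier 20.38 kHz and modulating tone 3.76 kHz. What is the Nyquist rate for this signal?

48.28 kHz

AM sidebands sit at fc ± fm = 16.62 kHz and 24.14 kHz.
Highest-frequency component: 24.14 kHz.
Nyquist rate = 2 × 24.14 kHz = 48.28 kHz.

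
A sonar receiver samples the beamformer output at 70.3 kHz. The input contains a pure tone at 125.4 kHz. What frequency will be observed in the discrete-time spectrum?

15.2 kHz

125.4 kHz mod fs = 55.1 kHz.
55.1 kHz > fs/2 = 35.15 kHz, folds to fs − 55.1 kHz = 15.2 kHz.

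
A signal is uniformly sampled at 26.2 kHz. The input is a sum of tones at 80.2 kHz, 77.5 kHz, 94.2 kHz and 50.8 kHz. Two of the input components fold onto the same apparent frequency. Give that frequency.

1.6 kHz

fs/2 = 13.1 kHz.
80.2 kHz mod fs = 1.6 kHz.
1.6 kHz ≤ fs/2 = 13.1 kHz, appears at 1.6 kHz.
77.5 kHz mod fs = 25.1 kHz.
25.1 kHz > fs/2 = 13.1 kHz, folds to fs − 25.1 kHz = 1.1 kHz.
94.2 kHz mod fs = 15.6 kHz.
15.6 kHz > fs/2 = 13.1 kHz, folds to fs − 15.6 kHz = 10.6 kHz.
50.8 kHz mod fs = 24.6 kHz.
24.6 kHz > fs/2 = 13.1 kHz, folds to fs − 24.6 kHz = 1.6 kHz.
50.8 kHz and 80.2 kHz both map to 1.6 kHz.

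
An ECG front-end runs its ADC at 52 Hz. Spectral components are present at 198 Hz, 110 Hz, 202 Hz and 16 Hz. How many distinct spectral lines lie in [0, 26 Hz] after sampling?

3

fs/2 = 26 Hz.
198 Hz mod fs = 42 Hz.
42 Hz > fs/2 = 26 Hz, folds to fs − 42 Hz = 10 Hz.
110 Hz mod fs = 6 Hz.
6 Hz ≤ fs/2 = 26 Hz, appears at 6 Hz.
202 Hz mod fs = 46 Hz.
46 Hz > fs/2 = 26 Hz, folds to fs − 46 Hz = 6 Hz.
16 Hz ≤ fs/2 = 26 Hz, passes unchanged.
Distinct values: {6 Hz, 10 Hz, 16 Hz} → 3.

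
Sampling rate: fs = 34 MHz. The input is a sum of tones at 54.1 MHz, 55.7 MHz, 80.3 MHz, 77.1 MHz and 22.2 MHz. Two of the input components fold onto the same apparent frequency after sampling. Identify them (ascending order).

fs/2 = 17 MHz.
54.1 MHz mod fs = 20.1 MHz.
20.1 MHz > fs/2 = 17 MHz, folds to fs − 20.1 MHz = 13.9 MHz.
55.7 MHz mod fs = 21.7 MHz.
21.7 MHz > fs/2 = 17 MHz, folds to fs − 21.7 MHz = 12.3 MHz.
80.3 MHz mod fs = 12.3 MHz.
12.3 MHz ≤ fs/2 = 17 MHz, appears at 12.3 MHz.
77.1 MHz mod fs = 9.1 MHz.
9.1 MHz ≤ fs/2 = 17 MHz, appears at 9.1 MHz.
22.2 MHz > fs/2 = 17 MHz, folds to fs − 22.2 MHz = 11.8 MHz.
55.7 MHz and 80.3 MHz both map to 12.3 MHz.

55.7 MHz, 80.3 MHz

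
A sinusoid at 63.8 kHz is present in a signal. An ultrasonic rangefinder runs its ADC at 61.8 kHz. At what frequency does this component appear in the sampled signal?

2 kHz

63.8 kHz mod fs = 2 kHz.
2 kHz ≤ fs/2 = 30.9 kHz, appears at 2 kHz.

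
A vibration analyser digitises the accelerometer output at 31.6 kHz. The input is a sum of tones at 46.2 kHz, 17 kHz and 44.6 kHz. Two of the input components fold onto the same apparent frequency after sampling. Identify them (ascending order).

fs/2 = 15.8 kHz.
46.2 kHz mod fs = 14.6 kHz.
14.6 kHz ≤ fs/2 = 15.8 kHz, appears at 14.6 kHz.
17 kHz > fs/2 = 15.8 kHz, folds to fs − 17 kHz = 14.6 kHz.
44.6 kHz mod fs = 13 kHz.
13 kHz ≤ fs/2 = 15.8 kHz, appears at 13 kHz.
17 kHz and 46.2 kHz both map to 14.6 kHz.

17 kHz, 46.2 kHz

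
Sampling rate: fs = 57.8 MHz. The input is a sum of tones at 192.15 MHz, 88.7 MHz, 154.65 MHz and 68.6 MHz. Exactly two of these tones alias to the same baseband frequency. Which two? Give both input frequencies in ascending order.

154.65 MHz, 192.15 MHz

fs/2 = 28.9 MHz.
192.15 MHz mod fs = 18.75 MHz.
18.75 MHz ≤ fs/2 = 28.9 MHz, appears at 18.75 MHz.
88.7 MHz mod fs = 30.9 MHz.
30.9 MHz > fs/2 = 28.9 MHz, folds to fs − 30.9 MHz = 26.9 MHz.
154.65 MHz mod fs = 39.05 MHz.
39.05 MHz > fs/2 = 28.9 MHz, folds to fs − 39.05 MHz = 18.75 MHz.
68.6 MHz mod fs = 10.8 MHz.
10.8 MHz ≤ fs/2 = 28.9 MHz, appears at 10.8 MHz.
154.65 MHz and 192.15 MHz both map to 18.75 MHz.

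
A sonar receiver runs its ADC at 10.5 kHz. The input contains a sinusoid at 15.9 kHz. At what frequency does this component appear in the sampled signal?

5.1 kHz

15.9 kHz mod fs = 5.4 kHz.
5.4 kHz > fs/2 = 5.25 kHz, folds to fs − 5.4 kHz = 5.1 kHz.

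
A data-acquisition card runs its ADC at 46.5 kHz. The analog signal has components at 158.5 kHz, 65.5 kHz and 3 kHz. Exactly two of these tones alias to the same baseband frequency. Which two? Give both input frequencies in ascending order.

65.5 kHz, 158.5 kHz

fs/2 = 23.25 kHz.
158.5 kHz mod fs = 19 kHz.
19 kHz ≤ fs/2 = 23.25 kHz, appears at 19 kHz.
65.5 kHz mod fs = 19 kHz.
19 kHz ≤ fs/2 = 23.25 kHz, appears at 19 kHz.
3 kHz ≤ fs/2 = 23.25 kHz, passes unchanged.
65.5 kHz and 158.5 kHz both map to 19 kHz.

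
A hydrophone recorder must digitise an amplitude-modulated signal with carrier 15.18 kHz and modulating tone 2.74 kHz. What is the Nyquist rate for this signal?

35.84 kHz

AM sidebands sit at fc ± fm = 12.44 kHz and 17.92 kHz.
Highest-frequency component: 17.92 kHz.
Nyquist rate = 2 × 17.92 kHz = 35.84 kHz.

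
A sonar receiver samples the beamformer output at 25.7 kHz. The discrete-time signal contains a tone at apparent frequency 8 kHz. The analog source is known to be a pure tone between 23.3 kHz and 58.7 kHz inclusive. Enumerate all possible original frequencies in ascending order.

33.7 kHz, 43.4 kHz

Frequencies that alias to 8 kHz are k·fs ± 8 kHz for integer k ≥ 0.
k=0: 8 kHz.
k=1: 17.7 kHz, 33.7 kHz.
k=2: 43.4 kHz, 59.4 kHz.
k=3: 69.1 kHz, 85.1 kHz.
Within [23.3 kHz, 58.7 kHz]: 33.7 kHz, 43.4 kHz.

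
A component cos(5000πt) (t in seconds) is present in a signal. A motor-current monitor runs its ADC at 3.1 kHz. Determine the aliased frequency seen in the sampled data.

0.6 kHz

ω = 5000π rad/s → f = ω/(2π) = 2500 Hz = 2.5 kHz.
2.5 kHz > fs/2 = 1.55 kHz, folds to fs − 2.5 kHz = 0.6 kHz.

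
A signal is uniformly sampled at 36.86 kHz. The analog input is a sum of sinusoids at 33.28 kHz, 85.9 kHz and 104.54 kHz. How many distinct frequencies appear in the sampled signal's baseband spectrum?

fs/2 = 18.43 kHz.
33.28 kHz > fs/2 = 18.43 kHz, folds to fs − 33.28 kHz = 3.58 kHz.
85.9 kHz mod fs = 12.18 kHz.
12.18 kHz ≤ fs/2 = 18.43 kHz, appears at 12.18 kHz.
104.54 kHz mod fs = 30.82 kHz.
30.82 kHz > fs/2 = 18.43 kHz, folds to fs − 30.82 kHz = 6.04 kHz.
Distinct values: {3.58 kHz, 6.04 kHz, 12.18 kHz} → 3.

3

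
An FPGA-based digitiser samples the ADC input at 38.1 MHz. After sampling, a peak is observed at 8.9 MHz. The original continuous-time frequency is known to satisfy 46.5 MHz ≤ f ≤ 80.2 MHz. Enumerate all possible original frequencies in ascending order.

Frequencies that alias to 8.9 MHz are k·fs ± 8.9 MHz for integer k ≥ 0.
k=0: 8.9 MHz.
k=1: 29.2 MHz, 47 MHz.
k=2: 67.3 MHz, 85.1 MHz.
k=3: 105.4 MHz, 123.2 MHz.
Within [46.5 MHz, 80.2 MHz]: 47 MHz, 67.3 MHz.

47 MHz, 67.3 MHz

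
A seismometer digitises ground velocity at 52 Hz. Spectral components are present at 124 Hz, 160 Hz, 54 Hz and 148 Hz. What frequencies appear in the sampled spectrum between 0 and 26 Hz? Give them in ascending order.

2 Hz, 4 Hz, 8 Hz, 20 Hz

fs/2 = 26 Hz.
124 Hz mod fs = 20 Hz.
20 Hz ≤ fs/2 = 26 Hz, appears at 20 Hz.
160 Hz mod fs = 4 Hz.
4 Hz ≤ fs/2 = 26 Hz, appears at 4 Hz.
54 Hz mod fs = 2 Hz.
2 Hz ≤ fs/2 = 26 Hz, appears at 2 Hz.
148 Hz mod fs = 44 Hz.
44 Hz > fs/2 = 26 Hz, folds to fs − 44 Hz = 8 Hz.
Distinct values: {2 Hz, 4 Hz, 8 Hz, 20 Hz}.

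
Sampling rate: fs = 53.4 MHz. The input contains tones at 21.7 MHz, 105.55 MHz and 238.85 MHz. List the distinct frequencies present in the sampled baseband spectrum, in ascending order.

1.25 MHz, 21.7 MHz, 25.25 MHz

fs/2 = 26.7 MHz.
21.7 MHz ≤ fs/2 = 26.7 MHz, passes unchanged.
105.55 MHz mod fs = 52.15 MHz.
52.15 MHz > fs/2 = 26.7 MHz, folds to fs − 52.15 MHz = 1.25 MHz.
238.85 MHz mod fs = 25.25 MHz.
25.25 MHz ≤ fs/2 = 26.7 MHz, appears at 25.25 MHz.
Distinct values: {1.25 MHz, 21.7 MHz, 25.25 MHz}.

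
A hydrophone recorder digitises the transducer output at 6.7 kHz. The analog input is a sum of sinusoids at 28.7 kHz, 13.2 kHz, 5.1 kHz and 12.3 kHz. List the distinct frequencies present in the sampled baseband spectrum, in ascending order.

0.2 kHz, 1.1 kHz, 1.6 kHz, 1.9 kHz

fs/2 = 3.35 kHz.
28.7 kHz mod fs = 1.9 kHz.
1.9 kHz ≤ fs/2 = 3.35 kHz, appears at 1.9 kHz.
13.2 kHz mod fs = 6.5 kHz.
6.5 kHz > fs/2 = 3.35 kHz, folds to fs − 6.5 kHz = 0.2 kHz.
5.1 kHz > fs/2 = 3.35 kHz, folds to fs − 5.1 kHz = 1.6 kHz.
12.3 kHz mod fs = 5.6 kHz.
5.6 kHz > fs/2 = 3.35 kHz, folds to fs − 5.6 kHz = 1.1 kHz.
Distinct values: {0.2 kHz, 1.1 kHz, 1.6 kHz, 1.9 kHz}.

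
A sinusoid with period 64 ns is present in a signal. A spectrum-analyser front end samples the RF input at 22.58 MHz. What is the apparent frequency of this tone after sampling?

6.955 MHz

T = 64 ns → f = 1/T = 15.625 MHz.
15.625 MHz > fs/2 = 11.29 MHz, folds to fs − 15.625 MHz = 6.955 MHz.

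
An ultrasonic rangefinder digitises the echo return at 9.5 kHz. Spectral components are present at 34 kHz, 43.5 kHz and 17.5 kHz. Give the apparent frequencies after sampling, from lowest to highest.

1.5 kHz, 4 kHz

fs/2 = 4.75 kHz.
34 kHz mod fs = 5.5 kHz.
5.5 kHz > fs/2 = 4.75 kHz, folds to fs − 5.5 kHz = 4 kHz.
43.5 kHz mod fs = 5.5 kHz.
5.5 kHz > fs/2 = 4.75 kHz, folds to fs − 5.5 kHz = 4 kHz.
17.5 kHz mod fs = 8 kHz.
8 kHz > fs/2 = 4.75 kHz, folds to fs − 8 kHz = 1.5 kHz.
Distinct values: {1.5 kHz, 4 kHz}.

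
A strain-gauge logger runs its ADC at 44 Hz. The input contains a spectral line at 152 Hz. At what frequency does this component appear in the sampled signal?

20 Hz

152 Hz mod fs = 20 Hz.
20 Hz ≤ fs/2 = 22 Hz, appears at 20 Hz.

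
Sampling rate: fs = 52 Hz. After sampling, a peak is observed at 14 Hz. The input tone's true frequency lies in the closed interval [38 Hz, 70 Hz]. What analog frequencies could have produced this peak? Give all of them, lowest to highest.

Frequencies that alias to 14 Hz are k·fs ± 14 Hz for integer k ≥ 0.
k=0: 14 Hz.
k=1: 38 Hz, 66 Hz.
k=2: 90 Hz, 118 Hz.
Within [38 Hz, 70 Hz]: 38 Hz, 66 Hz.

38 Hz, 66 Hz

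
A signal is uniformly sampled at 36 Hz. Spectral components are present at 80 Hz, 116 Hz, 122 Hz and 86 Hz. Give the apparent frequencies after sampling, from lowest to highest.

fs/2 = 18 Hz.
80 Hz mod fs = 8 Hz.
8 Hz ≤ fs/2 = 18 Hz, appears at 8 Hz.
116 Hz mod fs = 8 Hz.
8 Hz ≤ fs/2 = 18 Hz, appears at 8 Hz.
122 Hz mod fs = 14 Hz.
14 Hz ≤ fs/2 = 18 Hz, appears at 14 Hz.
86 Hz mod fs = 14 Hz.
14 Hz ≤ fs/2 = 18 Hz, appears at 14 Hz.
Distinct values: {8 Hz, 14 Hz}.

8 Hz, 14 Hz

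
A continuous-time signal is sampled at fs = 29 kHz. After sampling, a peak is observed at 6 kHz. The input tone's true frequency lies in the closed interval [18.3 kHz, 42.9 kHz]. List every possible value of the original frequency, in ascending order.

23 kHz, 35 kHz

Frequencies that alias to 6 kHz are k·fs ± 6 kHz for integer k ≥ 0.
k=0: 6 kHz.
k=1: 23 kHz, 35 kHz.
k=2: 52 kHz, 64 kHz.
Within [18.3 kHz, 42.9 kHz]: 23 kHz, 35 kHz.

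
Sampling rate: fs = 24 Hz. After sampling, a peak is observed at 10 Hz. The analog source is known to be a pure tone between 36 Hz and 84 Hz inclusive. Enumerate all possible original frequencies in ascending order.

38 Hz, 58 Hz, 62 Hz, 82 Hz

Frequencies that alias to 10 Hz are k·fs ± 10 Hz for integer k ≥ 0.
k=0: 10 Hz.
k=1: 14 Hz, 34 Hz.
k=2: 38 Hz, 58 Hz.
k=3: 62 Hz, 82 Hz.
k=4: 86 Hz, 106 Hz.
Within [36 Hz, 84 Hz]: 38 Hz, 58 Hz, 62 Hz, 82 Hz.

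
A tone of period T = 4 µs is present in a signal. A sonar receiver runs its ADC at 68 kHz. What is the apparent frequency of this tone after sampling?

T = 4 µs → f = 1/T = 250 kHz.
250 kHz mod fs = 46 kHz.
46 kHz > fs/2 = 34 kHz, folds to fs − 46 kHz = 22 kHz.

22 kHz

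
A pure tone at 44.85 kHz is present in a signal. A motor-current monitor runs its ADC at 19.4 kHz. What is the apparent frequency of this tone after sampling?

6.05 kHz

44.85 kHz mod fs = 6.05 kHz.
6.05 kHz ≤ fs/2 = 9.7 kHz, appears at 6.05 kHz.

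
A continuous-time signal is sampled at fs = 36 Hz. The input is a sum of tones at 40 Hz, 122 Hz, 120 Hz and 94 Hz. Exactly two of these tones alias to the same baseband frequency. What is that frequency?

fs/2 = 18 Hz.
40 Hz mod fs = 4 Hz.
4 Hz ≤ fs/2 = 18 Hz, appears at 4 Hz.
122 Hz mod fs = 14 Hz.
14 Hz ≤ fs/2 = 18 Hz, appears at 14 Hz.
120 Hz mod fs = 12 Hz.
12 Hz ≤ fs/2 = 18 Hz, appears at 12 Hz.
94 Hz mod fs = 22 Hz.
22 Hz > fs/2 = 18 Hz, folds to fs − 22 Hz = 14 Hz.
94 Hz and 122 Hz both map to 14 Hz.

14 Hz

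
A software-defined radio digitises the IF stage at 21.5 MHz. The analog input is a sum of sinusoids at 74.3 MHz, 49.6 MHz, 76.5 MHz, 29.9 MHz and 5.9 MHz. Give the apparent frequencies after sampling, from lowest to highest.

5.9 MHz, 6.6 MHz, 8.4 MHz, 9.5 MHz, 9.8 MHz

fs/2 = 10.75 MHz.
74.3 MHz mod fs = 9.8 MHz.
9.8 MHz ≤ fs/2 = 10.75 MHz, appears at 9.8 MHz.
49.6 MHz mod fs = 6.6 MHz.
6.6 MHz ≤ fs/2 = 10.75 MHz, appears at 6.6 MHz.
76.5 MHz mod fs = 12 MHz.
12 MHz > fs/2 = 10.75 MHz, folds to fs − 12 MHz = 9.5 MHz.
29.9 MHz mod fs = 8.4 MHz.
8.4 MHz ≤ fs/2 = 10.75 MHz, appears at 8.4 MHz.
5.9 MHz ≤ fs/2 = 10.75 MHz, passes unchanged.
Distinct values: {5.9 MHz, 6.6 MHz, 8.4 MHz, 9.5 MHz, 9.8 MHz}.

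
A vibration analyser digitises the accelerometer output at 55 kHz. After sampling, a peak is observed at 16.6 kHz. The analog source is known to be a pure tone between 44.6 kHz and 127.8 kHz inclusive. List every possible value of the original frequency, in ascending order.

Frequencies that alias to 16.6 kHz are k·fs ± 16.6 kHz for integer k ≥ 0.
k=0: 16.6 kHz.
k=1: 38.4 kHz, 71.6 kHz.
k=2: 93.4 kHz, 126.6 kHz.
k=3: 148.4 kHz, 181.6 kHz.
Within [44.6 kHz, 127.8 kHz]: 71.6 kHz, 93.4 kHz, 126.6 kHz.

71.6 kHz, 93.4 kHz, 126.6 kHz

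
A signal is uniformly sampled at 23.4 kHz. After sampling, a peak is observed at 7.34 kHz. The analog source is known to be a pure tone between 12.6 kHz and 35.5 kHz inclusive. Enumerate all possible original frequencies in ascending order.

16.06 kHz, 30.74 kHz

Frequencies that alias to 7.34 kHz are k·fs ± 7.34 kHz for integer k ≥ 0.
k=0: 7.34 kHz.
k=1: 16.06 kHz, 30.74 kHz.
k=2: 39.46 kHz, 54.14 kHz.
Within [12.6 kHz, 35.5 kHz]: 16.06 kHz, 30.74 kHz.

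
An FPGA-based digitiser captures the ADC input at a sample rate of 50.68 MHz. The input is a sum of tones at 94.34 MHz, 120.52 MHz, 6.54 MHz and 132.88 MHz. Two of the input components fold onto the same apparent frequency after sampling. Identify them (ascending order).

fs/2 = 25.34 MHz.
94.34 MHz mod fs = 43.66 MHz.
43.66 MHz > fs/2 = 25.34 MHz, folds to fs − 43.66 MHz = 7.02 MHz.
120.52 MHz mod fs = 19.16 MHz.
19.16 MHz ≤ fs/2 = 25.34 MHz, appears at 19.16 MHz.
6.54 MHz ≤ fs/2 = 25.34 MHz, passes unchanged.
132.88 MHz mod fs = 31.52 MHz.
31.52 MHz > fs/2 = 25.34 MHz, folds to fs − 31.52 MHz = 19.16 MHz.
120.52 MHz and 132.88 MHz both map to 19.16 MHz.

120.52 MHz, 132.88 MHz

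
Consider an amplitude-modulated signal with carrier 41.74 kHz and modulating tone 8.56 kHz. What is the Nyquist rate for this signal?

AM sidebands sit at fc ± fm = 33.18 kHz and 50.3 kHz.
Highest-frequency component: 50.3 kHz.
Nyquist rate = 2 × 50.3 kHz = 100.6 kHz.

100.6 kHz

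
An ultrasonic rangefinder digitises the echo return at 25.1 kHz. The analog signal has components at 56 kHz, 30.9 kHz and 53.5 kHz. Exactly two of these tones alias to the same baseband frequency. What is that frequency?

5.8 kHz

fs/2 = 12.55 kHz.
56 kHz mod fs = 5.8 kHz.
5.8 kHz ≤ fs/2 = 12.55 kHz, appears at 5.8 kHz.
30.9 kHz mod fs = 5.8 kHz.
5.8 kHz ≤ fs/2 = 12.55 kHz, appears at 5.8 kHz.
53.5 kHz mod fs = 3.3 kHz.
3.3 kHz ≤ fs/2 = 12.55 kHz, appears at 3.3 kHz.
30.9 kHz and 56 kHz both map to 5.8 kHz.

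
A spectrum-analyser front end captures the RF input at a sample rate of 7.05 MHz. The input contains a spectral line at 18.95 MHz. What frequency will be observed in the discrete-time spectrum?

2.2 MHz

18.95 MHz mod fs = 4.85 MHz.
4.85 MHz > fs/2 = 3.525 MHz, folds to fs − 4.85 MHz = 2.2 MHz.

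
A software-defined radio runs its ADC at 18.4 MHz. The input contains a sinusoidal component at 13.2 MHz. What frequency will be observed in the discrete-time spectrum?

13.2 MHz > fs/2 = 9.2 MHz, folds to fs − 13.2 MHz = 5.2 MHz.

5.2 MHz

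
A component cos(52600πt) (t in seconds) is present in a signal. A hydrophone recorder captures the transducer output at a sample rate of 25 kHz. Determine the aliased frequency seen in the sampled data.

ω = 52600π rad/s → f = ω/(2π) = 26300 Hz = 26.3 kHz.
26.3 kHz mod fs = 1.3 kHz.
1.3 kHz ≤ fs/2 = 12.5 kHz, appears at 1.3 kHz.

1.3 kHz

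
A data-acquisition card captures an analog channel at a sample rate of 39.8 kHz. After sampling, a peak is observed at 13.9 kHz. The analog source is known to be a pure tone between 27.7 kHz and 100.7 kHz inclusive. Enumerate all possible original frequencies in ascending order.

53.7 kHz, 65.7 kHz, 93.5 kHz

Frequencies that alias to 13.9 kHz are k·fs ± 13.9 kHz for integer k ≥ 0.
k=0: 13.9 kHz.
k=1: 25.9 kHz, 53.7 kHz.
k=2: 65.7 kHz, 93.5 kHz.
k=3: 105.5 kHz, 133.3 kHz.
Within [27.7 kHz, 100.7 kHz]: 53.7 kHz, 65.7 kHz, 93.5 kHz.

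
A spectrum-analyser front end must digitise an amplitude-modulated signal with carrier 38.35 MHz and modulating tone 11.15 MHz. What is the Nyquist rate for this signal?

99 MHz

AM sidebands sit at fc ± fm = 27.2 MHz and 49.5 MHz.
Highest-frequency component: 49.5 MHz.
Nyquist rate = 2 × 49.5 MHz = 99 MHz.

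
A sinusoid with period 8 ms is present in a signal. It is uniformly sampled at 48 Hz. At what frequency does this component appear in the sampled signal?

19 Hz

T = 8 ms → f = 1/T = 125 Hz.
125 Hz mod fs = 29 Hz.
29 Hz > fs/2 = 24 Hz, folds to fs − 29 Hz = 19 Hz.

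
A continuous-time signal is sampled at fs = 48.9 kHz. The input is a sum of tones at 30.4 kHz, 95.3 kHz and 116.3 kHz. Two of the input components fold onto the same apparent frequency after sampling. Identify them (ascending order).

30.4 kHz, 116.3 kHz

fs/2 = 24.45 kHz.
30.4 kHz > fs/2 = 24.45 kHz, folds to fs − 30.4 kHz = 18.5 kHz.
95.3 kHz mod fs = 46.4 kHz.
46.4 kHz > fs/2 = 24.45 kHz, folds to fs − 46.4 kHz = 2.5 kHz.
116.3 kHz mod fs = 18.5 kHz.
18.5 kHz ≤ fs/2 = 24.45 kHz, appears at 18.5 kHz.
30.4 kHz and 116.3 kHz both map to 18.5 kHz.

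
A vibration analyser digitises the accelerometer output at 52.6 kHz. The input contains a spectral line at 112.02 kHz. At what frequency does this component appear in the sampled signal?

112.02 kHz mod fs = 6.82 kHz.
6.82 kHz ≤ fs/2 = 26.3 kHz, appears at 6.82 kHz.

6.82 kHz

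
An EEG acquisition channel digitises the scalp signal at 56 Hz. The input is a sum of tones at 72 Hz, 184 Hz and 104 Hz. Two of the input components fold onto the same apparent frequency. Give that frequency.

fs/2 = 28 Hz.
72 Hz mod fs = 16 Hz.
16 Hz ≤ fs/2 = 28 Hz, appears at 16 Hz.
184 Hz mod fs = 16 Hz.
16 Hz ≤ fs/2 = 28 Hz, appears at 16 Hz.
104 Hz mod fs = 48 Hz.
48 Hz > fs/2 = 28 Hz, folds to fs − 48 Hz = 8 Hz.
72 Hz and 184 Hz both map to 16 Hz.

16 Hz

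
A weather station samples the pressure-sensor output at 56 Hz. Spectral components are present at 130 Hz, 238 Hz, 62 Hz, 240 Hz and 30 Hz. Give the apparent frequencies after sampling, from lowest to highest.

fs/2 = 28 Hz.
130 Hz mod fs = 18 Hz.
18 Hz ≤ fs/2 = 28 Hz, appears at 18 Hz.
238 Hz mod fs = 14 Hz.
14 Hz ≤ fs/2 = 28 Hz, appears at 14 Hz.
62 Hz mod fs = 6 Hz.
6 Hz ≤ fs/2 = 28 Hz, appears at 6 Hz.
240 Hz mod fs = 16 Hz.
16 Hz ≤ fs/2 = 28 Hz, appears at 16 Hz.
30 Hz > fs/2 = 28 Hz, folds to fs − 30 Hz = 26 Hz.
Distinct values: {6 Hz, 14 Hz, 16 Hz, 18 Hz, 26 Hz}.

6 Hz, 14 Hz, 16 Hz, 18 Hz, 26 Hz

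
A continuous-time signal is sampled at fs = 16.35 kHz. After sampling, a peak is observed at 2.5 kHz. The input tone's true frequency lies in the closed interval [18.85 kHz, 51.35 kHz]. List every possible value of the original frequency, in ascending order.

Frequencies that alias to 2.5 kHz are k·fs ± 2.5 kHz for integer k ≥ 0.
k=0: 2.5 kHz.
k=1: 13.85 kHz, 18.85 kHz.
k=2: 30.2 kHz, 35.2 kHz.
k=3: 46.55 kHz, 51.55 kHz.
k=4: 62.9 kHz, 67.9 kHz.
Within [18.85 kHz, 51.35 kHz]: 18.85 kHz, 30.2 kHz, 35.2 kHz, 46.55 kHz.

18.85 kHz, 30.2 kHz, 35.2 kHz, 46.55 kHz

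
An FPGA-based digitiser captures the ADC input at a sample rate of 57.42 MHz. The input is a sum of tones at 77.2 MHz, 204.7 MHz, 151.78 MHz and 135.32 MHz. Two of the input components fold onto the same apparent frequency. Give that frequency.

20.48 MHz

fs/2 = 28.71 MHz.
77.2 MHz mod fs = 19.78 MHz.
19.78 MHz ≤ fs/2 = 28.71 MHz, appears at 19.78 MHz.
204.7 MHz mod fs = 32.44 MHz.
32.44 MHz > fs/2 = 28.71 MHz, folds to fs − 32.44 MHz = 24.98 MHz.
151.78 MHz mod fs = 36.94 MHz.
36.94 MHz > fs/2 = 28.71 MHz, folds to fs − 36.94 MHz = 20.48 MHz.
135.32 MHz mod fs = 20.48 MHz.
20.48 MHz ≤ fs/2 = 28.71 MHz, appears at 20.48 MHz.
135.32 MHz and 151.78 MHz both map to 20.48 MHz.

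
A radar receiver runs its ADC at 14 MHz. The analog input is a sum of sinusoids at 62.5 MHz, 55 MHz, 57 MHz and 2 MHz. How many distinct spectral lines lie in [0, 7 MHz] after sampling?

fs/2 = 7 MHz.
62.5 MHz mod fs = 6.5 MHz.
6.5 MHz ≤ fs/2 = 7 MHz, appears at 6.5 MHz.
55 MHz mod fs = 13 MHz.
13 MHz > fs/2 = 7 MHz, folds to fs − 13 MHz = 1 MHz.
57 MHz mod fs = 1 MHz.
1 MHz ≤ fs/2 = 7 MHz, appears at 1 MHz.
2 MHz ≤ fs/2 = 7 MHz, passes unchanged.
Distinct values: {1 MHz, 2 MHz, 6.5 MHz} → 3.

3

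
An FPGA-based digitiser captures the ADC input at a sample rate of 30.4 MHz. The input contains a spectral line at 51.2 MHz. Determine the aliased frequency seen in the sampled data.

9.6 MHz

51.2 MHz mod fs = 20.8 MHz.
20.8 MHz > fs/2 = 15.2 MHz, folds to fs − 20.8 MHz = 9.6 MHz.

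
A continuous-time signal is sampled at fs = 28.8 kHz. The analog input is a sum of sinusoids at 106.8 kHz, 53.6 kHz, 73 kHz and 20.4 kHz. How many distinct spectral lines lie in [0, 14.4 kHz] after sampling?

3

fs/2 = 14.4 kHz.
106.8 kHz mod fs = 20.4 kHz.
20.4 kHz > fs/2 = 14.4 kHz, folds to fs − 20.4 kHz = 8.4 kHz.
53.6 kHz mod fs = 24.8 kHz.
24.8 kHz > fs/2 = 14.4 kHz, folds to fs − 24.8 kHz = 4 kHz.
73 kHz mod fs = 15.4 kHz.
15.4 kHz > fs/2 = 14.4 kHz, folds to fs − 15.4 kHz = 13.4 kHz.
20.4 kHz > fs/2 = 14.4 kHz, folds to fs − 20.4 kHz = 8.4 kHz.
Distinct values: {4 kHz, 8.4 kHz, 13.4 kHz} → 3.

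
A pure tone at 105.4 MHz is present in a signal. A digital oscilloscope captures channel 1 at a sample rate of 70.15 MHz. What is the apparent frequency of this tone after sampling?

105.4 MHz mod fs = 35.25 MHz.
35.25 MHz > fs/2 = 35.075 MHz, folds to fs − 35.25 MHz = 34.9 MHz.

34.9 MHz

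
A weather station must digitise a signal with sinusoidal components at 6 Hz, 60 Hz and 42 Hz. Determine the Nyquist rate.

Highest-frequency component: 60 Hz.
Nyquist rate = 2 × 60 Hz = 120 Hz.

120 Hz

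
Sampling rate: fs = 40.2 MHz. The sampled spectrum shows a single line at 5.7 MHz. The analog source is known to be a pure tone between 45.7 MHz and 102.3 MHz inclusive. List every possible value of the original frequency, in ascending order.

Frequencies that alias to 5.7 MHz are k·fs ± 5.7 MHz for integer k ≥ 0.
k=0: 5.7 MHz.
k=1: 34.5 MHz, 45.9 MHz.
k=2: 74.7 MHz, 86.1 MHz.
k=3: 114.9 MHz, 126.3 MHz.
Within [45.7 MHz, 102.3 MHz]: 45.9 MHz, 74.7 MHz, 86.1 MHz.

45.9 MHz, 74.7 MHz, 86.1 MHz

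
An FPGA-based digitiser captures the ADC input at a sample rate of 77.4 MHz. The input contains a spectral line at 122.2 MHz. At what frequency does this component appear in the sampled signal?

122.2 MHz mod fs = 44.8 MHz.
44.8 MHz > fs/2 = 38.7 MHz, folds to fs − 44.8 MHz = 32.6 MHz.

32.6 MHz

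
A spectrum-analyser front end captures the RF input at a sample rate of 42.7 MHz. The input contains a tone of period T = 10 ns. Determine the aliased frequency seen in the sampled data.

T = 10 ns → f = 1/T = 100 MHz.
100 MHz mod fs = 14.6 MHz.
14.6 MHz ≤ fs/2 = 21.35 MHz, appears at 14.6 MHz.

14.6 MHz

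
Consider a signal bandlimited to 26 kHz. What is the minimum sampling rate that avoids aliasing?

Nyquist rate = 2 × 26 kHz = 52 kHz.

52 kHz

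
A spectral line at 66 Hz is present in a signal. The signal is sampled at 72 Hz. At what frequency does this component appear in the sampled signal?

66 Hz > fs/2 = 36 Hz, folds to fs − 66 Hz = 6 Hz.

6 Hz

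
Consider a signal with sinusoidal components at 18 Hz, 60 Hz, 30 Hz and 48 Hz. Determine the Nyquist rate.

Highest-frequency component: 60 Hz.
Nyquist rate = 2 × 60 Hz = 120 Hz.

120 Hz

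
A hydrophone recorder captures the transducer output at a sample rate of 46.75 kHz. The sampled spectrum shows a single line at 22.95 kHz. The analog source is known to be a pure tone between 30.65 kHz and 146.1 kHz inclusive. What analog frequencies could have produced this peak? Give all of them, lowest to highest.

Frequencies that alias to 22.95 kHz are k·fs ± 22.95 kHz for integer k ≥ 0.
k=0: 22.95 kHz.
k=1: 23.8 kHz, 69.7 kHz.
k=2: 70.55 kHz, 116.45 kHz.
k=3: 117.3 kHz, 163.2 kHz.
k=4: 164.05 kHz, 209.95 kHz.
Within [30.65 kHz, 146.1 kHz]: 69.7 kHz, 70.55 kHz, 116.45 kHz, 117.3 kHz.

69.7 kHz, 70.55 kHz, 116.45 kHz, 117.3 kHz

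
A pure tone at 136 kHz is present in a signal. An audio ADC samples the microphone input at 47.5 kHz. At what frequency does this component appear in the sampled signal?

6.5 kHz

136 kHz mod fs = 41 kHz.
41 kHz > fs/2 = 23.75 kHz, folds to fs − 41 kHz = 6.5 kHz.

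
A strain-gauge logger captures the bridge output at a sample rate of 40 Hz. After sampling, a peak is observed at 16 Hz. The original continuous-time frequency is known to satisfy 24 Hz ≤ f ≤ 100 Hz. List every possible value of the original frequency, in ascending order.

Frequencies that alias to 16 Hz are k·fs ± 16 Hz for integer k ≥ 0.
k=0: 16 Hz.
k=1: 24 Hz, 56 Hz.
k=2: 64 Hz, 96 Hz.
k=3: 104 Hz, 136 Hz.
Within [24 Hz, 100 Hz]: 24 Hz, 56 Hz, 64 Hz, 96 Hz.

24 Hz, 56 Hz, 64 Hz, 96 Hz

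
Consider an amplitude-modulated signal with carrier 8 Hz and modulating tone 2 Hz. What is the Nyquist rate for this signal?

AM sidebands sit at fc ± fm = 6 Hz and 10 Hz.
Highest-frequency component: 10 Hz.
Nyquist rate = 2 × 10 Hz = 20 Hz.

20 Hz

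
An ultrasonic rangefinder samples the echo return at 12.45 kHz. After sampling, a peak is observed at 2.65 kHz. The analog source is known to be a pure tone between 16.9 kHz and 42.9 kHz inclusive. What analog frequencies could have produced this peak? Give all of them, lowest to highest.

22.25 kHz, 27.55 kHz, 34.7 kHz, 40 kHz

Frequencies that alias to 2.65 kHz are k·fs ± 2.65 kHz for integer k ≥ 0.
k=0: 2.65 kHz.
k=1: 9.8 kHz, 15.1 kHz.
k=2: 22.25 kHz, 27.55 kHz.
k=3: 34.7 kHz, 40 kHz.
k=4: 47.15 kHz, 52.45 kHz.
Within [16.9 kHz, 42.9 kHz]: 22.25 kHz, 27.55 kHz, 34.7 kHz, 40 kHz.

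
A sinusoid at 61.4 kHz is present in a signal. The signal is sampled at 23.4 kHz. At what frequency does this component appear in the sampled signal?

61.4 kHz mod fs = 14.6 kHz.
14.6 kHz > fs/2 = 11.7 kHz, folds to fs − 14.6 kHz = 8.8 kHz.

8.8 kHz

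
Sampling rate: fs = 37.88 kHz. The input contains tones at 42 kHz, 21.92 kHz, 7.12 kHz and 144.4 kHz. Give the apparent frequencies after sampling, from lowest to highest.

fs/2 = 18.94 kHz.
42 kHz mod fs = 4.12 kHz.
4.12 kHz ≤ fs/2 = 18.94 kHz, appears at 4.12 kHz.
21.92 kHz > fs/2 = 18.94 kHz, folds to fs − 21.92 kHz = 15.96 kHz.
7.12 kHz ≤ fs/2 = 18.94 kHz, passes unchanged.
144.4 kHz mod fs = 30.76 kHz.
30.76 kHz > fs/2 = 18.94 kHz, folds to fs − 30.76 kHz = 7.12 kHz.
Distinct values: {4.12 kHz, 7.12 kHz, 15.96 kHz}.

4.12 kHz, 7.12 kHz, 15.96 kHz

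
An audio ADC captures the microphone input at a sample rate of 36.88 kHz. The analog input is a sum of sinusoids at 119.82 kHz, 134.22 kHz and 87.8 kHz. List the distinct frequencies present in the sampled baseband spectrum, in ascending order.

9.18 kHz, 13.3 kHz, 14.04 kHz

fs/2 = 18.44 kHz.
119.82 kHz mod fs = 9.18 kHz.
9.18 kHz ≤ fs/2 = 18.44 kHz, appears at 9.18 kHz.
134.22 kHz mod fs = 23.58 kHz.
23.58 kHz > fs/2 = 18.44 kHz, folds to fs − 23.58 kHz = 13.3 kHz.
87.8 kHz mod fs = 14.04 kHz.
14.04 kHz ≤ fs/2 = 18.44 kHz, appears at 14.04 kHz.
Distinct values: {9.18 kHz, 13.3 kHz, 14.04 kHz}.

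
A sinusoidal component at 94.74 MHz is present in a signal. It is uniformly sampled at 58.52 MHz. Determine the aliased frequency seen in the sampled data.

94.74 MHz mod fs = 36.22 MHz.
36.22 MHz > fs/2 = 29.26 MHz, folds to fs − 36.22 MHz = 22.3 MHz.

22.3 MHz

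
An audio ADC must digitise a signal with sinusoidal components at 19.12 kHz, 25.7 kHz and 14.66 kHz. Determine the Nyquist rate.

Highest-frequency component: 25.7 kHz.
Nyquist rate = 2 × 25.7 kHz = 51.4 kHz.

51.4 kHz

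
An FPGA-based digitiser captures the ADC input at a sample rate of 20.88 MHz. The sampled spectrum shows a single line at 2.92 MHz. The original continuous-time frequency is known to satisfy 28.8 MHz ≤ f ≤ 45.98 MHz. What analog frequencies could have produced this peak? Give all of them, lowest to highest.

Frequencies that alias to 2.92 MHz are k·fs ± 2.92 MHz for integer k ≥ 0.
k=0: 2.92 MHz.
k=1: 17.96 MHz, 23.8 MHz.
k=2: 38.84 MHz, 44.68 MHz.
k=3: 59.72 MHz, 65.56 MHz.
Within [28.8 MHz, 45.98 MHz]: 38.84 MHz, 44.68 MHz.

38.84 MHz, 44.68 MHz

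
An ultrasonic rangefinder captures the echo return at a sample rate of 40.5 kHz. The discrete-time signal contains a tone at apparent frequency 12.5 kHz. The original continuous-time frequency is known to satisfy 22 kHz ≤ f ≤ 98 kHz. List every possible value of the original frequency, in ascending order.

Frequencies that alias to 12.5 kHz are k·fs ± 12.5 kHz for integer k ≥ 0.
k=0: 12.5 kHz.
k=1: 28 kHz, 53 kHz.
k=2: 68.5 kHz, 93.5 kHz.
k=3: 109 kHz, 134 kHz.
Within [22 kHz, 98 kHz]: 28 kHz, 53 kHz, 68.5 kHz, 93.5 kHz.

28 kHz, 53 kHz, 68.5 kHz, 93.5 kHz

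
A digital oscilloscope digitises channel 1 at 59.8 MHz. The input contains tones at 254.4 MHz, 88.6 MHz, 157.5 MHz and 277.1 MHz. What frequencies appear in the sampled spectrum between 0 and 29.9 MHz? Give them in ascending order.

15.2 MHz, 21.9 MHz, 28.8 MHz

fs/2 = 29.9 MHz.
254.4 MHz mod fs = 15.2 MHz.
15.2 MHz ≤ fs/2 = 29.9 MHz, appears at 15.2 MHz.
88.6 MHz mod fs = 28.8 MHz.
28.8 MHz ≤ fs/2 = 29.9 MHz, appears at 28.8 MHz.
157.5 MHz mod fs = 37.9 MHz.
37.9 MHz > fs/2 = 29.9 MHz, folds to fs − 37.9 MHz = 21.9 MHz.
277.1 MHz mod fs = 37.9 MHz.
37.9 MHz > fs/2 = 29.9 MHz, folds to fs − 37.9 MHz = 21.9 MHz.
Distinct values: {15.2 MHz, 21.9 MHz, 28.8 MHz}.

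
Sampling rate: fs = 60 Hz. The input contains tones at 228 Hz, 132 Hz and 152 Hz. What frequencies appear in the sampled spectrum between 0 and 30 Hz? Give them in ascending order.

12 Hz, 28 Hz

fs/2 = 30 Hz.
228 Hz mod fs = 48 Hz.
48 Hz > fs/2 = 30 Hz, folds to fs − 48 Hz = 12 Hz.
132 Hz mod fs = 12 Hz.
12 Hz ≤ fs/2 = 30 Hz, appears at 12 Hz.
152 Hz mod fs = 32 Hz.
32 Hz > fs/2 = 30 Hz, folds to fs − 32 Hz = 28 Hz.
Distinct values: {12 Hz, 28 Hz}.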